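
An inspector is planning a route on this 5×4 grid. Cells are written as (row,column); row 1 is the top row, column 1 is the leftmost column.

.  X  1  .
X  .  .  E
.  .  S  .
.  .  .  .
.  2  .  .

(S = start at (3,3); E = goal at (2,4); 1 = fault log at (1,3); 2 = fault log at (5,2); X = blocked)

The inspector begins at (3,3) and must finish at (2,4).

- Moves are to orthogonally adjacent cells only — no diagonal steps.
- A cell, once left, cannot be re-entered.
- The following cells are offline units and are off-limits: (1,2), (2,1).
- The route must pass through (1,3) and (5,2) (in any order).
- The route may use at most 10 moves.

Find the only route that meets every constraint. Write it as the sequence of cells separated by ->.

(3,3) -> (4,3) -> (5,3) -> (5,2) -> (4,2) -> (3,2) -> (2,2) -> (2,3) -> (1,3) -> (1,4) -> (2,4)

The budget equals the shortest possible length, so every move has to be on a shortest route through the required cells.
Route from (3,3): 2× down (reaching (5,3)), left to (5,2), 3× up (reaching (2,2)), right to (2,3), up to (1,3), right to (1,4), down to (2,4) — 10 moves in all.
Check: all required cells visited; 10 ≤ 10 moves.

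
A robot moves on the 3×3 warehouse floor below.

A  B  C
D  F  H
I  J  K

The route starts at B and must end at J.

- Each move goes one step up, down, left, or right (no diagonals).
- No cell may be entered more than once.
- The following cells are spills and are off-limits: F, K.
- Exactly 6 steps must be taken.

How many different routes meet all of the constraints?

Need simple routes of exactly 6 moves from B to J (Manhattan distance 2, so 2 moves are spent on a detour and 2 undoing it).
No route satisfies every constraint, so the count is 0.

0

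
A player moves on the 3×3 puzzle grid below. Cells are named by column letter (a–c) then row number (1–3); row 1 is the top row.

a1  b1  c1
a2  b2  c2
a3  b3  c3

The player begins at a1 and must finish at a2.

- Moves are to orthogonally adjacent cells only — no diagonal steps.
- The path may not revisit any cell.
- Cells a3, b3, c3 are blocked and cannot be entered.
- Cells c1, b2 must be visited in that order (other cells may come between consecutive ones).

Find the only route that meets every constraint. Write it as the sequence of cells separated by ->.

The waypoints must appear in the order c1, b2, with no cell reused.
Route from a1: right 2 to c1, down 1 to c2, left 2 to a2 — 5 moves in all.
Check: order respected (c1 at step 2, b2 at step 4).

a1 -> b1 -> c1 -> c2 -> b2 -> a2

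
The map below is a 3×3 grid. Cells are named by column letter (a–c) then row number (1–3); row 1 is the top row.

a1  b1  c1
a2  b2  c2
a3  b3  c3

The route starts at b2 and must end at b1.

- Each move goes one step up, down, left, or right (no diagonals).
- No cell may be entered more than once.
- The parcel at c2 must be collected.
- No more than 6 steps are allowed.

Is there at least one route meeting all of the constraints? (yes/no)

One route that works: b2 → c2 → c1 → b1.

yes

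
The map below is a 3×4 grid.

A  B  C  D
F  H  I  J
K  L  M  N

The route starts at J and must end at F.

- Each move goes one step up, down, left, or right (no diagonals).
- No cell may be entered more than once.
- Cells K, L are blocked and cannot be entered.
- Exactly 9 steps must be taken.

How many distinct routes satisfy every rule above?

Need simple routes of exactly 9 moves from J to F (Manhattan distance 3, so 3 moves are spent on a detour and 3 undoing it).
No route satisfies every constraint, so the count is 0.

0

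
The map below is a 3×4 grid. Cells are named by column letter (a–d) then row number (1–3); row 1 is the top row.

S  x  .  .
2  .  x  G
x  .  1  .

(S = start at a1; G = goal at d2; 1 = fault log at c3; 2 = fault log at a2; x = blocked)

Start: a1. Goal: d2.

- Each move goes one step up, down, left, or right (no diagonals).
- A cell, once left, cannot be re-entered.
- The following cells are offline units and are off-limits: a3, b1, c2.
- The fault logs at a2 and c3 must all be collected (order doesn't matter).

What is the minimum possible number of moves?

6

Any route passes through a2 and c3 in some order between a1 and d2. Summing Manhattan distances along each leg and taking the cheapest ordering (a1 → a2 → c3 → d2) gives a lower bound of 1 + 3 + 2 = 6 moves.
A route of 6 moves achieves this: a1 → a2 → b2 → b3 → c3 → d3 → d2.
Since 6 matches the lower bound, it is optimal.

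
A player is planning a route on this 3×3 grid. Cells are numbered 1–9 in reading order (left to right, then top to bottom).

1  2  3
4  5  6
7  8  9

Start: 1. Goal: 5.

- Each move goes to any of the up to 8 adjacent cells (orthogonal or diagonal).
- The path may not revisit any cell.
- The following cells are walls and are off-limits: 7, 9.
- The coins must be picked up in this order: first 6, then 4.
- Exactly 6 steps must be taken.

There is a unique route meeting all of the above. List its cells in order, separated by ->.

1 -> 2 -> 3 -> 6 -> 8 -> 4 -> 5

The waypoints must appear in the order 6, 4, with no cell reused.
Route from 1: right 2 to 3, down 1 to 6, down-left 1 to 8, up-left 1 to 4, right 1 to 5 — 6 moves in all.
Check: order respected (6 at step 3, 4 at step 5); 6 moves as required.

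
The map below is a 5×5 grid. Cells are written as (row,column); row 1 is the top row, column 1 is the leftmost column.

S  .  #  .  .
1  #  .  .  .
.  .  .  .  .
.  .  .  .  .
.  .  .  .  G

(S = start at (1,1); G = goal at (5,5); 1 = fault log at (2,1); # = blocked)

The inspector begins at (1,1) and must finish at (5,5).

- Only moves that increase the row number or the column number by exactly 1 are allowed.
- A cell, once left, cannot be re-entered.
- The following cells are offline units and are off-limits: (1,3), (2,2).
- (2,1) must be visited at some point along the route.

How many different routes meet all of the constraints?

A right/down-only route from (1,1) to (5,5) makes exactly 4 down-moves and 4 right-moves in some order.
With no other constraints that would be C(8,4) = 70 routes.
Split at (2,1) and multiply the segment counts (each segment already excludes blocked cells): (1,1)→(2,1): 1; (2,1)→(5,5): 15; product = 15.
That gives 15 routes.

15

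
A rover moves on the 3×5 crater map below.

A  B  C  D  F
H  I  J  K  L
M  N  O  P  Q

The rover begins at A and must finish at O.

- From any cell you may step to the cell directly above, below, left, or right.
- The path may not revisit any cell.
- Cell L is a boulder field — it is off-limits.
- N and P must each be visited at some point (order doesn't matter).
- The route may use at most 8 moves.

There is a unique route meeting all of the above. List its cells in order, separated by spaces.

The 8-move cap with required stops at N, P leaves no slack for detours.
Route from A: 2× down (reaching M), right to N, up to I, 2× right (reaching K), down to P, left to O — 8 moves in all.
Check: all required cells visited; 8 ≤ 8 moves.

A H M N I J K P O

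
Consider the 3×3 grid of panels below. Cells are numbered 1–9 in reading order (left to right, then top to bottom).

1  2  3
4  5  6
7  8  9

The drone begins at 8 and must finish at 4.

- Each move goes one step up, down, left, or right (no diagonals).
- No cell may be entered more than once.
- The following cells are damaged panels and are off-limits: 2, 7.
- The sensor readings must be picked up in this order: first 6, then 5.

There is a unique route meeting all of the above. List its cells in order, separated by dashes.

8 - 9 - 6 - 5 - 4

The waypoints must appear in the order 6, 5, with no cell reused.
Route from 8: right 1 to 9, up 1 to 6, left 2 to 4 — 4 moves in all.
Check: order respected (6 at step 2, 5 at step 3).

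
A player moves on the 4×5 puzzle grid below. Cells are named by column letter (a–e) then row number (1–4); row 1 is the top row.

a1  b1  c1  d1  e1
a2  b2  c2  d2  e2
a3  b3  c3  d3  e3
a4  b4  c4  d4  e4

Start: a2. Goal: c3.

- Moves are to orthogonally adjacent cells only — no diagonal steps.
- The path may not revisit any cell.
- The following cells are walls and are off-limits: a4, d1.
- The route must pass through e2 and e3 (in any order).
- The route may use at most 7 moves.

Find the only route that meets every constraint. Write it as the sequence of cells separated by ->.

a2 -> b2 -> c2 -> d2 -> e2 -> e3 -> d3 -> c3

The 7-move cap with required stops at e2, e3 leaves no slack for detours.
Route from a2: right 4 to e2, down 1 to e3, left 2 to c3 — 7 moves in all.
Check: all required cells visited; 7 ≤ 7 moves.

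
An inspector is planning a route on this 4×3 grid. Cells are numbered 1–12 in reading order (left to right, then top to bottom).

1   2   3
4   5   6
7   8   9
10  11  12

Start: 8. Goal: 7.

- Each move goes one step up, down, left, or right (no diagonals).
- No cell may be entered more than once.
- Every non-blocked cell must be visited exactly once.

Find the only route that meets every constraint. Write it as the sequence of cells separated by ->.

Need to visit all 12 open cells exactly once, starting at 8 and ending at 7.
Route from 8: up to 5, left to 4, up to 1, 2× right (reaching 3), 3× down (reaching 12), 2× left (reaching 10), up to 7 — 11 moves in all.
Check: all 12 open cells covered.

8 -> 5 -> 4 -> 1 -> 2 -> 3 -> 6 -> 9 -> 12 -> 11 -> 10 -> 7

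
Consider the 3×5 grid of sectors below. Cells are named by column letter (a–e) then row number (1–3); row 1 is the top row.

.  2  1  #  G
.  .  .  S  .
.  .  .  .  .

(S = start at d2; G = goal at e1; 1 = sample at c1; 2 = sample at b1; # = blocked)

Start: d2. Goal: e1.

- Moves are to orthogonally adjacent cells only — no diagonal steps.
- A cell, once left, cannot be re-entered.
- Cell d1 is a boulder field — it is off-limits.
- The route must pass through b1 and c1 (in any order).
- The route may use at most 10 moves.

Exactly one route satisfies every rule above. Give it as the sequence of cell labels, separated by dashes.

The 10-move cap with required stops at b1, c1 leaves no slack for detours.
Route from d2: left 1 to c2, up 1 to c1, left 1 to b1, down 2 to b3, right 3 to e3, up 2 to e1 — 10 moves in all.
Check: all required cells visited; 10 ≤ 10 moves.

d2 - c2 - c1 - b1 - b2 - b3 - c3 - d3 - e3 - e2 - e1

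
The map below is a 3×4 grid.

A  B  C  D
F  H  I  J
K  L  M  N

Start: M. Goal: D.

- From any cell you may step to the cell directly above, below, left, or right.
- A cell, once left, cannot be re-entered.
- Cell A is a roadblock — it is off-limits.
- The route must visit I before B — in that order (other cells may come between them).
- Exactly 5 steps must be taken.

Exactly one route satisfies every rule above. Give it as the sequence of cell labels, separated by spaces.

M I H B C D

The waypoints must appear in the order I, B, with no cell reused.
Route from M: up to I, left to H, up to B, 2× right (reaching D) — 5 moves in all.
Check: order respected (I at step 1, B at step 3); 5 moves as required.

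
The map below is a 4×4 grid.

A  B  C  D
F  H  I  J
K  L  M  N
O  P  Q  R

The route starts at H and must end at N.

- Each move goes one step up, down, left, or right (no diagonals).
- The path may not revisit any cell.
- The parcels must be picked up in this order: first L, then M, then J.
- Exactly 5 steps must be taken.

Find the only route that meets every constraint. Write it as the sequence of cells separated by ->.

The waypoints must appear in the order L, M, J, with no cell reused.
Route from H: down 1 to L, right 1 to M, up 1 to I, right 1 to J, down 1 to N — 5 moves in all.
Check: order respected (L at step 1, M at step 2, J at step 4); 5 moves as required.

H -> L -> M -> I -> J -> N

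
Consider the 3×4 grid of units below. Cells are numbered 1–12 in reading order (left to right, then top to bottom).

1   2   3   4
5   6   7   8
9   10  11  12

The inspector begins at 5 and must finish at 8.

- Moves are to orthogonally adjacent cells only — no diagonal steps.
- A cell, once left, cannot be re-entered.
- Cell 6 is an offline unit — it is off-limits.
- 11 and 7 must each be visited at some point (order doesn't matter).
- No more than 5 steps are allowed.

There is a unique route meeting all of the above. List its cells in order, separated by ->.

Any route must reach 11 and 7 and still end at 8 within 5 moves, so the order of the required stops is forced.
Route from 5: down 1 to 9, right 2 to 11, up 1 to 7, right 1 to 8 — 5 moves in all.
Check: all required cells visited; 5 ≤ 5 moves.

5 -> 9 -> 10 -> 11 -> 7 -> 8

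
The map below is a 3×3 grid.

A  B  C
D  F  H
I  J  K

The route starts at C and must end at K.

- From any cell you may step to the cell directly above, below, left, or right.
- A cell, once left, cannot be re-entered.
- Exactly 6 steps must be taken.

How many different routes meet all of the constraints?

5

Need simple routes of exactly 6 moves from C to K (Manhattan distance 2, so 2 moves are spent on a detour and 2 undoing it).
Enumerating: C H F D I J K | C B F D I J K | C B A D I J K | C B A D F J K | C B A D F H K.
That gives 5 routes.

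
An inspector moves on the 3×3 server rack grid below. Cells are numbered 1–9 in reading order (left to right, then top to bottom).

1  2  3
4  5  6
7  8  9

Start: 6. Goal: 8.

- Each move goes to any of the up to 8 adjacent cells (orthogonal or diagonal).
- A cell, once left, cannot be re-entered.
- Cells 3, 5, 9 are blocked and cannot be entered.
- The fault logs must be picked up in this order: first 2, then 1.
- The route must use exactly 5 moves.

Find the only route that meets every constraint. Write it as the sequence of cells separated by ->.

The waypoints must appear in the order 2, 1, with no cell reused.
Route from 6: up-left to 2, left to 1, 2× down (reaching 7), right to 8 — 5 moves in all.
Check: order respected (2 at step 1, 1 at step 2); 5 moves as required.

6 -> 2 -> 1 -> 4 -> 7 -> 8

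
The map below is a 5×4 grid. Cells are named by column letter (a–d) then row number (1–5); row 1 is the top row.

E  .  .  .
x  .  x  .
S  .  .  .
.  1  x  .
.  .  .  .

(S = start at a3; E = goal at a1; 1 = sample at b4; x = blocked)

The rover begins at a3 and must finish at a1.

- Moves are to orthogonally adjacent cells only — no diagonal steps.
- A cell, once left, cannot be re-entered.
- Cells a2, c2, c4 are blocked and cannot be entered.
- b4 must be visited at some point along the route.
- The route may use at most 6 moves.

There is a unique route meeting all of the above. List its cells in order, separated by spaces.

The 6-move cap with required stops at b4 leaves no slack for detours.
Route from a3: down to a4, right to b4, 3× up (reaching b1), left to a1 — 6 moves in all.
Check: all required cells visited; 6 ≤ 6 moves.

a3 a4 b4 b3 b2 b1 a1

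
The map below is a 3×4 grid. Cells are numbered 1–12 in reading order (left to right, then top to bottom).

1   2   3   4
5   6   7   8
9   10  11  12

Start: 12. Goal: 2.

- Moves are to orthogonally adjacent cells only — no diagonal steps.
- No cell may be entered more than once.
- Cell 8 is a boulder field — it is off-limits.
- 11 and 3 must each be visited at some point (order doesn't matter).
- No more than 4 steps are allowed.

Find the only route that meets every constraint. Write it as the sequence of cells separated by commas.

12, 11, 7, 3, 2

The budget equals the shortest possible length, so every move has to be on a shortest route through the required cells.
Route from 12: left to 11, 2× up (reaching 3), left to 2 — 4 moves in all.
Check: all required cells visited; 4 ≤ 4 moves.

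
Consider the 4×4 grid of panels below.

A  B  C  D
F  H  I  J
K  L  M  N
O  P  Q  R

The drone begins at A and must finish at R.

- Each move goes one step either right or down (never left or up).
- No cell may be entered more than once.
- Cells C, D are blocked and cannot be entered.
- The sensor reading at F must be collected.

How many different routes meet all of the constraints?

10

A right/down-only route from A to R makes exactly 3 down-moves and 3 right-moves in some order.
With no other constraints that would be C(6,3) = 20 routes.
Split at F and multiply the segment counts (each segment already excludes blocked cells): A→F: 1; F→R: 10; product = 10.
That gives 10 routes.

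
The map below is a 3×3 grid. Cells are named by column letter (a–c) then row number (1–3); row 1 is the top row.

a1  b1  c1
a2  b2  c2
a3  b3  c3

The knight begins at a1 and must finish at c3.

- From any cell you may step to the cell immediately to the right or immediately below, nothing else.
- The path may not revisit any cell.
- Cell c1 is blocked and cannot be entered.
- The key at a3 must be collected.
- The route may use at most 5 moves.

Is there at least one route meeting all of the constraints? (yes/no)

yes

One route that works: a1 → a2 → a3 → b3 → c3.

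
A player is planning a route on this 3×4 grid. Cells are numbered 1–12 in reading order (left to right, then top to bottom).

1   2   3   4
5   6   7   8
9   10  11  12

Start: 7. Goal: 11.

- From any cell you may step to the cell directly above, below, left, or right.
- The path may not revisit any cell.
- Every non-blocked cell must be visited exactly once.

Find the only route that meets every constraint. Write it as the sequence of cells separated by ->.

7 -> 6 -> 10 -> 9 -> 5 -> 1 -> 2 -> 3 -> 4 -> 8 -> 12 -> 11

Need to visit all 12 open cells exactly once, starting at 7 and ending at 11.
Cell 1 has only two open neighbours (5 and 2), so the path must pass straight through it: one of those is the cell it's entered from and the other is where it exits.
Route from 7: left to 6, down to 10, left to 9, 2× up (reaching 1), 3× right (reaching 4), 2× down (reaching 12), left to 11 — 11 moves in all.
Check: all 12 open cells covered.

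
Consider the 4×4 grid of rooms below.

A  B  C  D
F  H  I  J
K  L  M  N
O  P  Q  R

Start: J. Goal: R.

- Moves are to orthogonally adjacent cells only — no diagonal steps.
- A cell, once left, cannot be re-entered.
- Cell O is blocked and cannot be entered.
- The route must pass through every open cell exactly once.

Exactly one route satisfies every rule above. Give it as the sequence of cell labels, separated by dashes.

Need to visit all 15 open cells exactly once, starting at J and ending at R.
Cell A has only two open neighbours (F and B), so the path must pass straight through it: one of those is the cell it's entered from and the other is where it exits.
Route from J: up 1 to D, left 1 to C, down 1 to I, left 1 to H, up 1 to B, left 1 to A, down 2 to K, right 1 to L, down 1 to P, right 1 to Q, up 1 to M, right 1 to N, down 1 to R — 14 moves in all.
Check: all 15 open cells covered.

J - D - C - I - H - B - A - F - K - L - P - Q - M - N - R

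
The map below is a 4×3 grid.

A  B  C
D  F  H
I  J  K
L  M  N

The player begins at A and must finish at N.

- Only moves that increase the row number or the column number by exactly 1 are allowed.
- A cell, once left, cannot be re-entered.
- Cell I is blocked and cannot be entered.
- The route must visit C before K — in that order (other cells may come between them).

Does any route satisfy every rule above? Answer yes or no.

yes

One route that works: A → B → C → H → K → N.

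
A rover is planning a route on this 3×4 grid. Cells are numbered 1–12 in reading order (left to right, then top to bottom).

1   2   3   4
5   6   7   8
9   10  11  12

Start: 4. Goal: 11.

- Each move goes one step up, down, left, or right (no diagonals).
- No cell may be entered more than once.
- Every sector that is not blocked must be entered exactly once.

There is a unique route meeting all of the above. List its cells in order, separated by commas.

4, 3, 2, 1, 5, 9, 10, 6, 7, 8, 12, 11

Need to visit all 12 open cells exactly once, starting at 4 and ending at 11.
Cell 9 has only two open neighbours (5 and 10), so the path must pass straight through it: one of those is the cell it's entered from and the other is where it exits.
Route from 4: left 3 to 1, down 2 to 9, right 1 to 10, up 1 to 6, right 2 to 8, down 1 to 12, left 1 to 11 — 11 moves in all.
Check: all 12 open cells covered.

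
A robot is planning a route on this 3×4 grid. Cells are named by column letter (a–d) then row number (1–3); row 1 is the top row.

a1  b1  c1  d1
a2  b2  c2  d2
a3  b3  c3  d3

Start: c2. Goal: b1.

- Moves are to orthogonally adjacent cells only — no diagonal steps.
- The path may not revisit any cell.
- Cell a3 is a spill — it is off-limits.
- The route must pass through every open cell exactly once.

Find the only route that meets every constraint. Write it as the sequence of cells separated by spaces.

c2 c1 d1 d2 d3 c3 b3 b2 a2 a1 b1

Need to visit all 11 open cells exactly once, starting at c2 and ending at b1.
Cell a2 has only two open neighbours (a1 and b2), so the path must pass straight through it: one of those is the cell it's entered from and the other is where it exits.
Route from c2: up 1 to c1, right 1 to d1, down 2 to d3, left 2 to b3, up 1 to b2, left 1 to a2, up 1 to a1, right 1 to b1 — 10 moves in all.
Check: all 11 open cells covered.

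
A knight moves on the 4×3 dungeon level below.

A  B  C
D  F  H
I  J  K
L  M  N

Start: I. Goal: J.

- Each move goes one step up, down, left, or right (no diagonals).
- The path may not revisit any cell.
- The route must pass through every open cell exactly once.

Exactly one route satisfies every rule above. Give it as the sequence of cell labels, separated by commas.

Need to visit all 12 open cells exactly once, starting at I and ending at J.
Route from I: down 1 to L, right 2 to N, up 3 to C, left 2 to A, down 1 to D, right 1 to F, down 1 to J — 11 moves in all.
Check: all 12 open cells covered.

I, L, M, N, K, H, C, B, A, D, F, J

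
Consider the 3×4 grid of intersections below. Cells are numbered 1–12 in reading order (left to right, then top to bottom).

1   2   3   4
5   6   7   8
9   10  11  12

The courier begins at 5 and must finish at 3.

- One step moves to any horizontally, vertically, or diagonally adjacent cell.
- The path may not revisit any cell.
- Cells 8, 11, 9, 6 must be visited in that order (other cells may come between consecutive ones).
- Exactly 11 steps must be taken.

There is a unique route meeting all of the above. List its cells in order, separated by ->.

The waypoints must appear in the order 8, 11, 9, 6, with no cell reused.
Route from 5: up 1 to 1, right 1 to 2, down-right 1 to 7, up-right 1 to 4, down 2 to 12, left 3 to 9, up-right 2 to 3 — 11 moves in all.
Check: order respected (8 at step 5, 11 at step 7, 9 at step 9, 6 at step 10); 11 moves as required.

5 -> 1 -> 2 -> 7 -> 4 -> 8 -> 12 -> 11 -> 10 -> 9 -> 6 -> 3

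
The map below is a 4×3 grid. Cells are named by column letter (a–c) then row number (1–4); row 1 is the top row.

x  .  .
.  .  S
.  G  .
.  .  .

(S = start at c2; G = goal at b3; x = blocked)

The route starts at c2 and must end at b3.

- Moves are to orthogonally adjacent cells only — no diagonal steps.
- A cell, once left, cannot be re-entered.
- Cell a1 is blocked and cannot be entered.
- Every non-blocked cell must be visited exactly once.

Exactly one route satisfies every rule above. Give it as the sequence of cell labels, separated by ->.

c2 -> c1 -> b1 -> b2 -> a2 -> a3 -> a4 -> b4 -> c4 -> c3 -> b3

Need to visit all 11 open cells exactly once, starting at c2 and ending at b3.
Cell b1 has only two open neighbours (b2 and c1), so the path must pass straight through it: one of those is the cell it's entered from and the other is where it exits.
Route from c2: up to c1, left to b1, down to b2, left to a2, 2× down (reaching a4), 2× right (reaching c4), up to c3, left to b3 — 10 moves in all.
Check: all 11 open cells covered.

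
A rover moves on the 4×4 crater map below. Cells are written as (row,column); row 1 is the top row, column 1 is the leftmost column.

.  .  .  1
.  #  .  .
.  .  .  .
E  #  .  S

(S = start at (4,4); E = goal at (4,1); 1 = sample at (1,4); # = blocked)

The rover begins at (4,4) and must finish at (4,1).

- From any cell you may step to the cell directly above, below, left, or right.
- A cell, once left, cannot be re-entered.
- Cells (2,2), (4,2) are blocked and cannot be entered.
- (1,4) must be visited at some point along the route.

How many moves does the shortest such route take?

9

Any route passes through (1,4) somewhere between (4,4) and (4,1). Summing Manhattan distances along the two legs ((4,4) → (1,4) → (4,1)) gives a lower bound of 3 + 6 = 9 moves.
A route of 9 moves achieves this: (4,4) → (3,4) → (2,4) → (1,4) → (1,3) → (2,3) → (3,3) → (3,2) → (3,1) → (4,1).
Since 9 matches the lower bound, it is optimal.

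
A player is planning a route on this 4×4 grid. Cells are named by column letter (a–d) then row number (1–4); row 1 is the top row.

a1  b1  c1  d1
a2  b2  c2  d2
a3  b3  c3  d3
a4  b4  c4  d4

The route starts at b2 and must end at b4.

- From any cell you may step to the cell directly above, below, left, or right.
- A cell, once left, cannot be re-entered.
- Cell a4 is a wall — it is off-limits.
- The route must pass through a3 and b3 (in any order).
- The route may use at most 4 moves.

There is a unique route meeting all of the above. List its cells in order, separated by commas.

b2, a2, a3, b3, b4

The budget equals the shortest possible length, so every move has to be on a shortest route through the required cells.
Route from b2: left to a2, down to a3, right to b3, down to b4 — 4 moves in all.
Check: all required cells visited; 4 ≤ 4 moves.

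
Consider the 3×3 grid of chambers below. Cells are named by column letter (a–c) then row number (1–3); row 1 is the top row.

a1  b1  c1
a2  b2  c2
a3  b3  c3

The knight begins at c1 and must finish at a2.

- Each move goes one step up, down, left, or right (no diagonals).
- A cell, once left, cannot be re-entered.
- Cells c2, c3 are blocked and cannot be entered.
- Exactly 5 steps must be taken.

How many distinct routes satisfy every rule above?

Need simple routes of exactly 5 moves from c1 to a2 (Manhattan distance 3, so 1 moves are spent on a detour and 1 undoing it).
Enumerating: c1 b1 b2 b3 a3 a2.
That gives 1 route.

1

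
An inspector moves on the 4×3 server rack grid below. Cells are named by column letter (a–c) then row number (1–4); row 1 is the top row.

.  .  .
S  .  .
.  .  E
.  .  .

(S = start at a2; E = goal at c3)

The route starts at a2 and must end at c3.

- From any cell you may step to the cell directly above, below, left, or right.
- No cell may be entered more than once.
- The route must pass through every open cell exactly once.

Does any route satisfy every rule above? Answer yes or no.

One route that works: a2 → a1 → b1 → c1 → c2 → b2 → b3 → a3 → a4 → b4 → c4 → c3.

yes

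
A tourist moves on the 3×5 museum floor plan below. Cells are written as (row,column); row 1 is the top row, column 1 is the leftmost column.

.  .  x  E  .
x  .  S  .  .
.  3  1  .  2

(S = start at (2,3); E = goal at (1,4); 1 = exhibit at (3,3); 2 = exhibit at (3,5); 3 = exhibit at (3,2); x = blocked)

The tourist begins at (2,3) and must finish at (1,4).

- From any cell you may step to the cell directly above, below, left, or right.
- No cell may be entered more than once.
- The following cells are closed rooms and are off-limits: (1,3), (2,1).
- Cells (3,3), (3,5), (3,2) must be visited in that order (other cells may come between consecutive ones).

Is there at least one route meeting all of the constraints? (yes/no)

Ignoring the required order, 2 revisit-free routes from (2,3) to (1,4) pass through all of (3,3), (3,5), and (3,2); the waypoint orders that occur are (3,2) → (3,3) → (3,5) (2) — never (3,3) → (3,5) → (3,2).

no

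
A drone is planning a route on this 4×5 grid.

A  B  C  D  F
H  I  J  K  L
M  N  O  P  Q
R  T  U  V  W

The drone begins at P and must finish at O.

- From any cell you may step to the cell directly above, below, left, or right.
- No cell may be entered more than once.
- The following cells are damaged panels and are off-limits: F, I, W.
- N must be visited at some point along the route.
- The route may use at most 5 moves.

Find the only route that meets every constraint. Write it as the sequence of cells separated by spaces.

P V U T N O

The 5-move cap with required stops at N leaves no slack for detours.
Route from P: down to V, 2× left (reaching T), up to N, right to O — 5 moves in all.
Check: all required cells visited; 5 ≤ 5 moves.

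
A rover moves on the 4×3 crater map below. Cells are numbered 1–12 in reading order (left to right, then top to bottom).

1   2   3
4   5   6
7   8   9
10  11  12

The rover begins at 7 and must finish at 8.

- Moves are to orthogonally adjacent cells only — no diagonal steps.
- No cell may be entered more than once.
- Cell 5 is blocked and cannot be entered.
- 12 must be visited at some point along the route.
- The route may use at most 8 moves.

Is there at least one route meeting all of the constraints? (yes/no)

yes

One route that works: 7 → 10 → 11 → 12 → 9 → 8.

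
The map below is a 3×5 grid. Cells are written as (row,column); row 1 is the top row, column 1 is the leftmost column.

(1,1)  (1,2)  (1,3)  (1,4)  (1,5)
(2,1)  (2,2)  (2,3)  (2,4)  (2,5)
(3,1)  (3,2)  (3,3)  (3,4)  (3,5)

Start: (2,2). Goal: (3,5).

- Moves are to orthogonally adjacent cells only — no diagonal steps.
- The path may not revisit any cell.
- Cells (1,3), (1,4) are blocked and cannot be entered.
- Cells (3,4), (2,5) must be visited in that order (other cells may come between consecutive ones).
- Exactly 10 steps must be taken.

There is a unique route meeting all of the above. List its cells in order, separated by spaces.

(2,2) (1,2) (1,1) (2,1) (3,1) (3,2) (3,3) (3,4) (2,4) (2,5) (3,5)

The waypoints must appear in the order (3,4), (2,5), with no cell reused.
Route from (2,2): up to (1,2), left to (1,1), 2× down (reaching (3,1)), 3× right (reaching (3,4)), up to (2,4), right to (2,5), down to (3,5) — 10 moves in all.
Check: order respected ((3,4) at step 7, (2,5) at step 9); 10 moves as required.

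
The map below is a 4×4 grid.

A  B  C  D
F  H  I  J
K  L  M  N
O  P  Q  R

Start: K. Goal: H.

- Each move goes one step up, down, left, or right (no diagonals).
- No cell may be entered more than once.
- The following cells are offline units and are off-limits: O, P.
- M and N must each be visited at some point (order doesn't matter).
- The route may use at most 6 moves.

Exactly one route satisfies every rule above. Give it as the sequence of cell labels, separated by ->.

K -> L -> M -> N -> J -> I -> H

Any route must reach M and N and still end at H within 6 moves, so the order of the required stops is forced.
Route from K: 3× right (reaching N), up to J, 2× left (reaching H) — 6 moves in all.
Check: all required cells visited; 6 ≤ 6 moves.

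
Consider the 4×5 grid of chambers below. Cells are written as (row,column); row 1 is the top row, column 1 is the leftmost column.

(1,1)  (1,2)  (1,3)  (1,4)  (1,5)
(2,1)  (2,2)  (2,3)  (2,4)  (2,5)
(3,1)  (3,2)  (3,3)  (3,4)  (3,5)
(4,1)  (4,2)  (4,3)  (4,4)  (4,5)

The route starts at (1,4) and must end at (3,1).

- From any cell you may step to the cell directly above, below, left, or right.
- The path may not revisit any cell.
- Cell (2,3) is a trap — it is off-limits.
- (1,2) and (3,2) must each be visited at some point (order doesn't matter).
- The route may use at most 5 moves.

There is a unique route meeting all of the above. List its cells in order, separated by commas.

The budget equals the shortest possible length, so every move has to be on a shortest route through the required cells.
Route from (1,4): left 2 to (1,2), down 2 to (3,2), left 1 to (3,1) — 5 moves in all.
Check: all required cells visited; 5 ≤ 5 moves.

(1,4), (1,3), (1,2), (2,2), (3,2), (3,1)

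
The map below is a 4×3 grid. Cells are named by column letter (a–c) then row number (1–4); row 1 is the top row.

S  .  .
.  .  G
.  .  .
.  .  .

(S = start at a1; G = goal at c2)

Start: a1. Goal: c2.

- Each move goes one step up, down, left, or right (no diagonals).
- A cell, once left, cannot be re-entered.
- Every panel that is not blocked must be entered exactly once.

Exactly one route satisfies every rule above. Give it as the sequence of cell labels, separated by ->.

Need to visit all 12 open cells exactly once, starting at a1 and ending at c2.
Route from a1: down 3 to a4, right 2 to c4, up 1 to c3, left 1 to b3, up 2 to b1, right 1 to c1, down 1 to c2 — 11 moves in all.
Check: all 12 open cells covered.

a1 -> a2 -> a3 -> a4 -> b4 -> c4 -> c3 -> b3 -> b2 -> b1 -> c1 -> c2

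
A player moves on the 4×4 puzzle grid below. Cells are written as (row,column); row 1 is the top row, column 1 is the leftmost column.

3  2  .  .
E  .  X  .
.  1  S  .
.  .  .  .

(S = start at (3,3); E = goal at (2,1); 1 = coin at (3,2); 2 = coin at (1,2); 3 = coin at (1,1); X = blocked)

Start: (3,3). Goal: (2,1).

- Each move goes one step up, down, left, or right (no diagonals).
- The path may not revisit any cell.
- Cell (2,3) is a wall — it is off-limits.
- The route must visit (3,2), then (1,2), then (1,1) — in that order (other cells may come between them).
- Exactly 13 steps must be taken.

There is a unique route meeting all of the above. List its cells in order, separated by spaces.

The waypoints must appear in the order (3,2), (1,2), (1,1), with no cell reused.
Route from (3,3): 2× left (reaching (3,1)), down to (4,1), 3× right (reaching (4,4)), 3× up (reaching (1,4)), 3× left (reaching (1,1)), down to (2,1) — 13 moves in all.
Check: order respected (1 at step 1, 2 at step 11, 3 at step 12); 13 moves as required.

(3,3) (3,2) (3,1) (4,1) (4,2) (4,3) (4,4) (3,4) (2,4) (1,4) (1,3) (1,2) (1,1) (2,1)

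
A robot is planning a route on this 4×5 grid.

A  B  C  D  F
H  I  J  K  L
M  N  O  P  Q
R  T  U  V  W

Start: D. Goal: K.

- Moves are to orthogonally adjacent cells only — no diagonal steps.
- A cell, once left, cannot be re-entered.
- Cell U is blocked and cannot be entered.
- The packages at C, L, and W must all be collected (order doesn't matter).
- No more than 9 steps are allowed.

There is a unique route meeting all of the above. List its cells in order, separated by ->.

D -> C -> J -> O -> P -> V -> W -> Q -> L -> K

Any route must reach C, L, and W and still end at K within 9 moves, so the order of the required stops is forced.
Route from D: left 1 to C, down 2 to O, right 1 to P, down 1 to V, right 1 to W, up 2 to L, left 1 to K — 9 moves in all.
Check: all required cells visited; 9 ≤ 9 moves.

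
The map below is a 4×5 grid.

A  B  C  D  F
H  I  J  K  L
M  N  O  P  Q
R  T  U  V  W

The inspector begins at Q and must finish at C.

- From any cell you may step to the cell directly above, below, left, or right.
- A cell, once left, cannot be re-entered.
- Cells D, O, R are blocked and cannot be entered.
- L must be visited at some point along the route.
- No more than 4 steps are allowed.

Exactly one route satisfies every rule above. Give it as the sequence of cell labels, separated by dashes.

Any route must reach L and still end at C within 4 moves, so the order of the required stops is forced.
Route from Q: up to L, 2× left (reaching J), up to C — 4 moves in all.
Check: all required cells visited; 4 ≤ 4 moves.

Q - L - K - J - C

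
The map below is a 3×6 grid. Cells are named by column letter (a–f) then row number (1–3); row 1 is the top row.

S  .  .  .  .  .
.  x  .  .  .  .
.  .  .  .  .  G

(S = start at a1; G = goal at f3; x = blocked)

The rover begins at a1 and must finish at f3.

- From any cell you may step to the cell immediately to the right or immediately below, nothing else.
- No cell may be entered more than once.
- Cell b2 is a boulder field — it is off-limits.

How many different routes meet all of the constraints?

11

A right/down-only route from a1 to f3 makes exactly 2 down-moves and 5 right-moves in some order.
With no other constraints that would be C(7,2) = 21 routes.
Subtract routes through each blocked cell (inclusion–exclusion for overlaps): − through b2: 10 → 11.
That gives 11 routes.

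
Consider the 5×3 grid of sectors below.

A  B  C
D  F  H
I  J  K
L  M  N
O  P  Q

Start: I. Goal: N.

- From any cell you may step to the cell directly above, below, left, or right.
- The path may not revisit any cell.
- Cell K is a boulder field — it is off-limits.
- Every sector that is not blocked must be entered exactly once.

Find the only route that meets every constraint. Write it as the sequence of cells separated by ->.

Need to visit all 14 open cells exactly once, starting at I and ending at N.
Cell H has only two open neighbours (C and F), so the path must pass straight through it: one of those is the cell it's entered from and the other is where it exits.
Route from I: up 2 to A, right 2 to C, down 1 to H, left 1 to F, down 2 to M, left 1 to L, down 1 to O, right 2 to Q, up 1 to N — 13 moves in all.
Check: all 14 open cells covered.

I -> D -> A -> B -> C -> H -> F -> J -> M -> L -> O -> P -> Q -> N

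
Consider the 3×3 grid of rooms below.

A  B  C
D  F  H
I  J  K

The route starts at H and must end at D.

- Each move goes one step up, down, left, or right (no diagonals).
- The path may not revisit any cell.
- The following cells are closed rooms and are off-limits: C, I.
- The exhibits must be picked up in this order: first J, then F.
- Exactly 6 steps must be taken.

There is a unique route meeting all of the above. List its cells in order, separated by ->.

H -> K -> J -> F -> B -> A -> D

The waypoints must appear in the order J, F, with no cell reused.
Route from H: down to K, left to J, 2× up (reaching B), left to A, down to D — 6 moves in all.
Check: order respected (J at step 2, F at step 3); 6 moves as required.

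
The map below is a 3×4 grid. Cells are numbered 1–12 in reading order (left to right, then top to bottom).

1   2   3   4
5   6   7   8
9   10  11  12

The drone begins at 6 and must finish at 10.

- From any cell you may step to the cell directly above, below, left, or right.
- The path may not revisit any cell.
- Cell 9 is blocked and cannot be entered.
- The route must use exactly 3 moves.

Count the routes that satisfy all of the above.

Need simple routes of exactly 3 moves from 6 to 10 (Manhattan distance 1, so 1 moves are spent on a detour and 1 undoing it).
Enumerating: 6 7 11 10.
That gives 1 route.

1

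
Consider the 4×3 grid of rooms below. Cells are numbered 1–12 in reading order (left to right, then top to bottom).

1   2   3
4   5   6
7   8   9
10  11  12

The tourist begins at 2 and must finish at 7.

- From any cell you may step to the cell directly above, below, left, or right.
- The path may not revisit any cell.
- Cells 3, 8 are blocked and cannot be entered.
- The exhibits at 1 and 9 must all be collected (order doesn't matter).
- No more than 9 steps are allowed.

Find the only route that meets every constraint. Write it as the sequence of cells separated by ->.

2 -> 1 -> 4 -> 5 -> 6 -> 9 -> 12 -> 11 -> 10 -> 7

The 9-move cap with required stops at 1, 9 leaves no slack for detours.
Route from 2: left to 1, down to 4, 2× right (reaching 6), 2× down (reaching 12), 2× left (reaching 10), up to 7 — 9 moves in all.
Check: all required cells visited; 9 ≤ 9 moves.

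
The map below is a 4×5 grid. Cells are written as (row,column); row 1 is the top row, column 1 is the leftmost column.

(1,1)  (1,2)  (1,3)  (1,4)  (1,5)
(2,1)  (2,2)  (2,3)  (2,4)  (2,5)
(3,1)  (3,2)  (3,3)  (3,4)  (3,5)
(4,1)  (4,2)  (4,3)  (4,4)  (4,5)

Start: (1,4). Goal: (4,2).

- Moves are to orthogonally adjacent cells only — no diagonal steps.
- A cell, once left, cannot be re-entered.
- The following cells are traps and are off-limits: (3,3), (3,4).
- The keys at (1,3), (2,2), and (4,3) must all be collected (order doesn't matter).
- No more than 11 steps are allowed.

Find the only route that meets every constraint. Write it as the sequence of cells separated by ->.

The budget equals the shortest possible length, so every move has to be on a shortest route through the required cells.
Route from (1,4): left 2 to (1,2), down 1 to (2,2), right 3 to (2,5), down 2 to (4,5), left 3 to (4,2) — 11 moves in all.
Check: all required cells visited; 11 ≤ 11 moves.

(1,4) -> (1,3) -> (1,2) -> (2,2) -> (2,3) -> (2,4) -> (2,5) -> (3,5) -> (4,5) -> (4,4) -> (4,3) -> (4,2)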